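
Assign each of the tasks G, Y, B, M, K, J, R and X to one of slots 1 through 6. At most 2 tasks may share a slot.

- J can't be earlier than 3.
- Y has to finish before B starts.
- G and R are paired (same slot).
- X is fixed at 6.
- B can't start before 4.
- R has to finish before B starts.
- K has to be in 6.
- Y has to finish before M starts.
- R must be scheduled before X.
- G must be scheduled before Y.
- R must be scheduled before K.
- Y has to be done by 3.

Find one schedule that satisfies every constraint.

Y -> 2; R -> 1; K -> 6; J -> 3; X -> 6; B -> 4; G -> 1; M -> 3

Checking: R(1) before K(6); R(1) before B(4); R(1) before X(6); G(1) before Y(2); Y(2) before M(3); Y(2) before B(4); G = R = 1; B=4 in [4,6]; K=6 in [6,6]; Y=2 in [1,3]; X=6 in [6,6]; J=3 in [3,6]; max 2 per slot (cap 2).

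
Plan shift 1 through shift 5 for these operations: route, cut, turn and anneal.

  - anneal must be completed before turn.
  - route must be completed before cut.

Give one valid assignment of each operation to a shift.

cut in shift 2; turn in shift 2; anneal in shift 1; route in shift 1

Checking: route(shift 1) before cut(shift 2); anneal(shift 1) before turn(shift 2).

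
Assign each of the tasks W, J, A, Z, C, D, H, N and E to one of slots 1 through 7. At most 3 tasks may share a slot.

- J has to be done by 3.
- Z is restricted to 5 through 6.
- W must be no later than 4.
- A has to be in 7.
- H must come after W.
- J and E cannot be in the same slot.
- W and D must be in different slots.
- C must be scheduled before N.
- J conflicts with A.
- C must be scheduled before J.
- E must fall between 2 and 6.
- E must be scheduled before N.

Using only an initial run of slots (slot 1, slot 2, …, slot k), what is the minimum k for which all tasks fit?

7

The precedence chain requires at least 2 distinct slots.
With at most 3 per slot and 9 tasks, at least 3 slots are needed.
A can't be placed before 7, so the schedule must run through at least slot 7.
7 works (last occupied slot: 7): for example H=2, J=2, E=3, C=1, N=4, Z=5, W=1, D=2, A=7.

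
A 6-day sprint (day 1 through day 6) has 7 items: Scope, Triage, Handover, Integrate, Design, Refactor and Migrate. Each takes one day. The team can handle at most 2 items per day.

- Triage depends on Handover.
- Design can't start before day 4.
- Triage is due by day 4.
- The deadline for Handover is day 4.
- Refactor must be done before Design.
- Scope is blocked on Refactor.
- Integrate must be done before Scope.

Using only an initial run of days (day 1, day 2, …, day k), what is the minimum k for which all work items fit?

4 days

The precedence chain requires at least 2 distinct days.
With at most 2 per day and 7 work items, at least 4 days are needed.
Design can't be placed before day 4, so the schedule must run through at least day 4.
4 works (last occupied day: day 4): for example Handover=day 2; Design=day 4; Integrate=day 1; Scope=day 2; Migrate=day 3; Triage=day 3; Refactor=day 1.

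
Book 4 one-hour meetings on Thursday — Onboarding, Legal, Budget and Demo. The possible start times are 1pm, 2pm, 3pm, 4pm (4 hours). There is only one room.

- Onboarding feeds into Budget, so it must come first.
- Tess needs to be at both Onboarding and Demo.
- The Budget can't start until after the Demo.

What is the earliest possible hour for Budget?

Precedence pushes Budget to at least 2pm.
Budget at 3pm is achievable: Demo -> 2pm; Legal -> 4pm; Budget -> 3pm; Onboarding -> 1pm.
Nothing earlier works — the conflict and capacity constraints rule out every hour before 3pm.

3pm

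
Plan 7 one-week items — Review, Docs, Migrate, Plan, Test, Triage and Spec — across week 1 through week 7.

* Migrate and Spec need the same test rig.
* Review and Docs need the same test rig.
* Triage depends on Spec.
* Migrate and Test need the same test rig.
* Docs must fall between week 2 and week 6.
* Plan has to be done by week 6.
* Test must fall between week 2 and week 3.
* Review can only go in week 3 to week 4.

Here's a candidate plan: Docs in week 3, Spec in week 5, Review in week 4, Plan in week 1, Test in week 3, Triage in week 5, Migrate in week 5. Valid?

Review and Docs need the same test rig — holds.
Migrate and Spec need the same test rig — violated.
Test must fall between week 2 and week 3 — holds.
Review can only go in week 3 to week 4 — holds.
Migrate and Test need the same test rig — holds.
Triage depends on Spec — violated.
Plan has to be done by week 6 — holds.
Docs must fall between week 2 and week 6 — holds.

No — it violates: Migrate and Spec need the same test rig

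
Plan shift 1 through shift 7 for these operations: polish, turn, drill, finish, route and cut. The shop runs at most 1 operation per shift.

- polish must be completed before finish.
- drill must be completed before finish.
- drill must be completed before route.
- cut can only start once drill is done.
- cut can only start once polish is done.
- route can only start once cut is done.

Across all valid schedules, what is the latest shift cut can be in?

shift 6

Precedence pushes cut to at least shift 2; downstream work caps cut at shift 6.
cut at shift 6 is achievable: drill -> shift 1, cut -> shift 6, route -> shift 7, turn -> shift 4, finish -> shift 3, polish -> shift 2.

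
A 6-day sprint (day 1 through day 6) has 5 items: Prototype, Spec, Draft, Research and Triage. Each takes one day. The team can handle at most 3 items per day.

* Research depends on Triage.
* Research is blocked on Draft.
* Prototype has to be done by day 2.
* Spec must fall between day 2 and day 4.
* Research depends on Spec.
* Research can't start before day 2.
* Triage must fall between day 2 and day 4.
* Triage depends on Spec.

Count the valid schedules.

Splitting on Prototype: it can be day 1 (30), day 2 (30). Listing each branch's schedules as (Spec, Draft, Research, Triage) by day number:
Prototype=day 1: (2,1,4,3) (2,1,5,3) (2,1,5,4) (2,1,6,3) (2,1,6,4) (2,2,4,3) (2,2,5,3) (2,2,5,4) (2,2,6,3) (2,2,6,4) (2,3,4,3) (2,3,5,3) (2,3,5,4) (2,3,6,3) (2,3,6,4) (2,4,5,3) (2,4,5,4) (2,4,6,3) (2,4,6,4) (2,5,6,3) (2,5,6,4) (3,1,5,4) (3,1,6,4) (3,2,5,4) (3,2,6,4) (3,3,5,4) (3,3,6,4) (3,4,5,4) (3,4,6,4) (3,5,6,4) — 30.
Prototype=day 2: (2,1,4,3) (2,1,5,3) (2,1,5,4) (2,1,6,3) (2,1,6,4) (2,2,4,3) (2,2,5,3) (2,2,5,4) (2,2,6,3) (2,2,6,4) (2,3,4,3) (2,3,5,3) (2,3,5,4) (2,3,6,3) (2,3,6,4) (2,4,5,3) (2,4,5,4) (2,4,6,3) (2,4,6,4) (2,5,6,3) (2,5,6,4) (3,1,5,4) (3,1,6,4) (3,2,5,4) (3,2,6,4) (3,3,5,4) (3,3,6,4) (3,4,5,4) (3,4,6,4) (3,5,6,4) — 30.
Summing: 30 + 30 = 60.

60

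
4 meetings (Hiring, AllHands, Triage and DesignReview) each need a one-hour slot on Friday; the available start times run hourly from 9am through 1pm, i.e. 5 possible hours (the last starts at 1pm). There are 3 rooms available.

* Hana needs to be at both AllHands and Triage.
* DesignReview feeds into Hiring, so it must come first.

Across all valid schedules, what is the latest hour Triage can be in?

Triage at 1pm is achievable: Triage -> 1pm, DesignReview -> 9am, Hiring -> 10am, AllHands -> 9am.

1pm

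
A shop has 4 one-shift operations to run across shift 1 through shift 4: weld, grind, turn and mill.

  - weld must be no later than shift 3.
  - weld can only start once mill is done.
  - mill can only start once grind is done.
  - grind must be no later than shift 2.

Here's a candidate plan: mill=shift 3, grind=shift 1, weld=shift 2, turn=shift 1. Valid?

grind must be no later than shift 2 — holds.
weld can only start once mill is done — violated.
mill can only start once grind is done — holds.
weld must be no later than shift 3 — holds.

No — it violates: weld can only start once mill is done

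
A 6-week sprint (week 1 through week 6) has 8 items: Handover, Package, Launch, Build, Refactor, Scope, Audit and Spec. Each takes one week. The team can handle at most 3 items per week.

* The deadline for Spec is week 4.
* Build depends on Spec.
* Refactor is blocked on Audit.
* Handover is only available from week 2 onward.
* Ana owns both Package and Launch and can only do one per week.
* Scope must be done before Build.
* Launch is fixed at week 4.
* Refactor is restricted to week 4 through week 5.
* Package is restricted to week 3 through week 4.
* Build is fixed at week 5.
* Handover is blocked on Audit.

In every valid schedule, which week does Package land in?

Package's window is week 3–week 4.
Launch is fixed at week 4, and Package can't share a week with Launch.
So Package must be week 3.

week 3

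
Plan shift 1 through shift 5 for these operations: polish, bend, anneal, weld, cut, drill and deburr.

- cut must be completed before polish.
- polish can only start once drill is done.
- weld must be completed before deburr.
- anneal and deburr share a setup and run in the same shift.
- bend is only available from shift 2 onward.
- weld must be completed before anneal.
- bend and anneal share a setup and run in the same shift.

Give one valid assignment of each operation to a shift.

bend in shift 2; polish in shift 2; anneal in shift 2; cut in shift 1; weld in shift 1; drill in shift 1; deburr in shift 2

Checking: weld(shift 1) before deburr(shift 2); cut(shift 1) before polish(shift 2); drill(shift 1) before polish(shift 2); weld(shift 1) before anneal(shift 2); bend = anneal = shift 2; anneal = deburr = shift 2; bend=shift 2 in [shift 2,shift 5].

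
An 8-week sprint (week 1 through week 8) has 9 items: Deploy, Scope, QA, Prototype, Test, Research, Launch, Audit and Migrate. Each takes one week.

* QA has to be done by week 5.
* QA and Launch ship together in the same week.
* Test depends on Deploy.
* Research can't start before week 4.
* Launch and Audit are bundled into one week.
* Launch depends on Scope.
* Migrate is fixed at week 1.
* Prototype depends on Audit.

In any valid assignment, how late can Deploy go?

week 7

Downstream work caps Deploy at week 7.
Deploy at week 7 is achievable: QA=week 2; Migrate=week 1; Scope=week 1; Launch=week 2; Prototype=week 3; Deploy=week 7; Test=week 8; Research=week 4; Audit=week 2.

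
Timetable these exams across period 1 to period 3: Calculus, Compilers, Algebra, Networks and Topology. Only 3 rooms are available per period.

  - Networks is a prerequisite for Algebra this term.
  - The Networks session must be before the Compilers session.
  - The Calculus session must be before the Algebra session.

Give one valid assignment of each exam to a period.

Algebra -> period 2, Networks -> period 1, Calculus -> period 1, Compilers -> period 2, Topology -> period 1

Checking: Calculus(period 1) before Algebra(period 2); Networks(period 1) before Compilers(period 2); Networks(period 1) before Algebra(period 2); max 3 per period (cap 3).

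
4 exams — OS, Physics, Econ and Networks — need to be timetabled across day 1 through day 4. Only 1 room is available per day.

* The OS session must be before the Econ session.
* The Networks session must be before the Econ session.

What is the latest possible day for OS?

day 3

Downstream work caps OS at day 3.
OS at day 3 is achievable: OS -> day 3; Networks -> day 1; Physics -> day 2; Econ -> day 4.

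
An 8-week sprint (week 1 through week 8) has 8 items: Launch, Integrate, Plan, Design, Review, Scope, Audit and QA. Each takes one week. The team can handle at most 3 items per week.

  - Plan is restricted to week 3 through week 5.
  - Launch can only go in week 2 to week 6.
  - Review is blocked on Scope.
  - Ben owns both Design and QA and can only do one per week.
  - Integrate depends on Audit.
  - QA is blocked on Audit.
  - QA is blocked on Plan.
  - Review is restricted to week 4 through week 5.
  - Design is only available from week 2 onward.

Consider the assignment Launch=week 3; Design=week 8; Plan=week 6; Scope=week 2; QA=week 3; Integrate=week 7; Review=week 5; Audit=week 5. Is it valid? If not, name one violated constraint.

Review is blocked on Scope — holds.
QA is blocked on Audit — violated.
Review is restricted to week 4 through week 5 — holds.
Integrate depends on Audit — holds.
Ben owns both Design and QA and can only do one per week — holds.
Design is only available from week 2 onward — holds.
Launch can only go in week 2 to week 6 — holds.
The team can handle at most 3 items per week — holds.
QA is blocked on Plan — violated.
Plan is restricted to week 3 through week 5 — violated.

No. QA is blocked on Plan is not satisfied.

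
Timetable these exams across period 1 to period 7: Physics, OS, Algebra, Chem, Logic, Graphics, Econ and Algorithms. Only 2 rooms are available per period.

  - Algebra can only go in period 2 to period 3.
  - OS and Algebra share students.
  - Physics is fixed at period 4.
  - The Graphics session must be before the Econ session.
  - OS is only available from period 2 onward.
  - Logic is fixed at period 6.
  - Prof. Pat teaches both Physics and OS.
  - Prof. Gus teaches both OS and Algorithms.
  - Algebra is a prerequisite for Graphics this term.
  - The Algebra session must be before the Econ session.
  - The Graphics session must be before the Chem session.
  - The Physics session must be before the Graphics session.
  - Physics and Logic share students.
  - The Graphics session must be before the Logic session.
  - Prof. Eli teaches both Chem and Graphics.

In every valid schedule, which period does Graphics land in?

Physics is fixed at period 4 and must come before Graphics, so Graphics is at least period 5.
Logic is fixed at period 6 and must come after Graphics, so Graphics is at most period 5.
So Graphics must be period 5.

period 5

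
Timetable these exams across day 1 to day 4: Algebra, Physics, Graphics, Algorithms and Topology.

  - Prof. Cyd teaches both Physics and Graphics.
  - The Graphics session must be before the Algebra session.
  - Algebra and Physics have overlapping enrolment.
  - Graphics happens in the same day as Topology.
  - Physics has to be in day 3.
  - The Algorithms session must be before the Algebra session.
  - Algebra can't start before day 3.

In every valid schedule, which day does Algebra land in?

day 4

Algebra's window is day 3–day 4.
Physics is fixed at day 3, and Algebra can't share a day with Physics.
So Algebra must be day 4.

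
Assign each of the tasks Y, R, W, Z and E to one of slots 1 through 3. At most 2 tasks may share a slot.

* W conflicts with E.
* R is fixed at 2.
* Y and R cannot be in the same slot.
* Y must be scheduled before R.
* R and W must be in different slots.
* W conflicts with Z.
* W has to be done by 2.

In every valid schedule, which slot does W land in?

1

W's window is 1–2.
R is fixed at 2, and W can't share a slot with R.
So W must be 1.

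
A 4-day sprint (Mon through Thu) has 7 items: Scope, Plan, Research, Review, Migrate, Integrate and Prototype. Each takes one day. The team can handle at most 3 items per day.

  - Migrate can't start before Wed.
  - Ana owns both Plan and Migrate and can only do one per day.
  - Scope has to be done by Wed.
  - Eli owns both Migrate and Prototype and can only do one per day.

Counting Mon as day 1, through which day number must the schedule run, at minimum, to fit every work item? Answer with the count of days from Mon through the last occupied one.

3

With at most 3 per day and 7 work items, at least 3 days are needed.
Migrate can't be placed before Wed — that is day 3 counting from Mon — so the schedule must run through at least 3 days.
3 works (last occupied day: Wed): for example Review in Tue, Prototype in Tue, Plan in Mon, Scope in Mon, Migrate in Wed, Research in Mon, Integrate in Tue.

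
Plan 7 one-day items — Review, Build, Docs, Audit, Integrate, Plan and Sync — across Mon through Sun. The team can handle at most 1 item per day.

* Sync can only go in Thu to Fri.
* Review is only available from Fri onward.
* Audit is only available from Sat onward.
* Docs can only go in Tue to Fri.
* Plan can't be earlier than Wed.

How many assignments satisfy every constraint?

44

Splitting on Review: it can be Fri (12), Sat (16), Sun (16). Listing each branch's schedules as (Build, Docs, Audit, Integrate, Plan, Sync):
Review=Fri: (Mon,Tue,Sat,Wed,Sun,Thu) (Mon,Tue,Sat,Sun,Wed,Thu) (Mon,Tue,Sun,Wed,Sat,Thu) (Mon,Tue,Sun,Sat,Wed,Thu) (Mon,Wed,Sat,Tue,Sun,Thu) (Mon,Wed,Sun,Tue,Sat,Thu) (Tue,Wed,Sat,Mon,Sun,Thu) (Tue,Wed,Sun,Mon,Sat,Thu) (Wed,Tue,Sat,Mon,Sun,Thu) (Wed,Tue,Sun,Mon,Sat,Thu) (Sat,Tue,Sun,Mon,Wed,Thu) (Sun,Tue,Sat,Mon,Wed,Thu) — 12.
Review=Sat: (Mon,Tue,Sun,Wed,Thu,Fri) (Mon,Tue,Sun,Wed,Fri,Thu) (Mon,Tue,Sun,Thu,Wed,Fri) (Mon,Tue,Sun,Fri,Wed,Thu) (Mon,Wed,Sun,Tue,Thu,Fri) (Mon,Wed,Sun,Tue,Fri,Thu) (Mon,Thu,Sun,Tue,Wed,Fri) (Mon,Fri,Sun,Tue,Wed,Thu) (Tue,Wed,Sun,Mon,Thu,Fri) (Tue,Wed,Sun,Mon,Fri,Thu) (Tue,Thu,Sun,Mon,Wed,Fri) (Tue,Fri,Sun,Mon,Wed,Thu) (Wed,Tue,Sun,Mon,Thu,Fri) (Wed,Tue,Sun,Mon,Fri,Thu) (Thu,Tue,Sun,Mon,Wed,Fri) (Fri,Tue,Sun,Mon,Wed,Thu) — 16.
Review=Sun: (Mon,Tue,Sat,Wed,Thu,Fri) (Mon,Tue,Sat,Wed,Fri,Thu) (Mon,Tue,Sat,Thu,Wed,Fri) (Mon,Tue,Sat,Fri,Wed,Thu) (Mon,Wed,Sat,Tue,Thu,Fri) (Mon,Wed,Sat,Tue,Fri,Thu) (Mon,Thu,Sat,Tue,Wed,Fri) (Mon,Fri,Sat,Tue,Wed,Thu) (Tue,Wed,Sat,Mon,Thu,Fri) (Tue,Wed,Sat,Mon,Fri,Thu) (Tue,Thu,Sat,Mon,Wed,Fri) (Tue,Fri,Sat,Mon,Wed,Thu) (Wed,Tue,Sat,Mon,Thu,Fri) (Wed,Tue,Sat,Mon,Fri,Thu) (Thu,Tue,Sat,Mon,Wed,Fri) (Fri,Tue,Sat,Mon,Wed,Thu) — 16.
Summing: 12 + 16 + 16 = 44.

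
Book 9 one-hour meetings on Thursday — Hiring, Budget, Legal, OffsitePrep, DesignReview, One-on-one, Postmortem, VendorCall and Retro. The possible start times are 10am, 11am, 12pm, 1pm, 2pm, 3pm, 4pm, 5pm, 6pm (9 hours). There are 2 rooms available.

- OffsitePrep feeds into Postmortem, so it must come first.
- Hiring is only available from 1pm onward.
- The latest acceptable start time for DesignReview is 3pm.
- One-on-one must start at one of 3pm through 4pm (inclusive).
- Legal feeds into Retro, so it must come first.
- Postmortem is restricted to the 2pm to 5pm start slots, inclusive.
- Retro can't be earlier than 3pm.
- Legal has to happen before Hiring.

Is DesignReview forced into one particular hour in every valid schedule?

DesignReview can be 10am (e.g. DesignReview in 10am; Budget in 11am; VendorCall in 12pm; Hiring in 1pm; One-on-one in 3pm; Retro in 3pm; Legal in 10am; OffsitePrep in 11am; Postmortem in 2pm) or 11am (e.g. One-on-one -> 3pm, Budget -> 11am, Hiring -> 1pm, OffsitePrep -> 10am, Postmortem -> 2pm, Legal -> 10am, Retro -> 3pm, VendorCall -> 12pm, DesignReview -> 11am).

No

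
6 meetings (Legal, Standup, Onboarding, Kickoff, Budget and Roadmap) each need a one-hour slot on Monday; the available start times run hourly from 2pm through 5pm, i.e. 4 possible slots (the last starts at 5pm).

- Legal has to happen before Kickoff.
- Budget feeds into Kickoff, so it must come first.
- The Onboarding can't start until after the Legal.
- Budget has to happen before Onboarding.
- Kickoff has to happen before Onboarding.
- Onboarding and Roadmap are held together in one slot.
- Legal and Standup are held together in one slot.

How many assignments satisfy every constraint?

Splitting on Legal: it can be 2pm (4), 3pm (2). Listing each branch's schedules as (Standup, Onboarding, Kickoff, Budget, Roadmap):
Legal=2pm: (2pm,4pm,3pm,2pm,4pm) (2pm,5pm,3pm,2pm,5pm) (2pm,5pm,4pm,2pm,5pm) (2pm,5pm,4pm,3pm,5pm) — 4.
Legal=3pm: (3pm,5pm,4pm,2pm,5pm) (3pm,5pm,4pm,3pm,5pm) — 2.
Summing: 4 + 2 = 6.

6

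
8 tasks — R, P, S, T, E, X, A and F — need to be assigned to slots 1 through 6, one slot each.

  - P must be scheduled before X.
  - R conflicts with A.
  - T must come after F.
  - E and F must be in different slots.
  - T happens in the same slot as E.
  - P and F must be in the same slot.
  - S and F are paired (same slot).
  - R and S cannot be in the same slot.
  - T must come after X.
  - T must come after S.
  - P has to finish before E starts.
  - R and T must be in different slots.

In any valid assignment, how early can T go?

Precedence pushes T to at least 3.
T at 3 is achievable: A in 1; R in 2; X in 2; F in 1; P in 1; S in 1; T in 3; E in 3.

3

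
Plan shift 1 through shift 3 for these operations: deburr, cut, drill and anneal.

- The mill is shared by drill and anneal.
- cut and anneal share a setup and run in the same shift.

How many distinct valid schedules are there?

Splitting on deburr: it can be shift 1 (6), shift 2 (6), shift 3 (6). Listing each branch's schedules as (cut, drill, anneal) by shift number:
deburr=shift 1: (1,2,1) (1,3,1) (2,1,2) (2,3,2) (3,1,3) (3,2,3) — 6.
deburr=shift 2: (1,2,1) (1,3,1) (2,1,2) (2,3,2) (3,1,3) (3,2,3) — 6.
deburr=shift 3: (1,2,1) (1,3,1) (2,1,2) (2,3,2) (3,1,3) (3,2,3) — 6.
Summing: 6 + 6 + 6 = 18.

18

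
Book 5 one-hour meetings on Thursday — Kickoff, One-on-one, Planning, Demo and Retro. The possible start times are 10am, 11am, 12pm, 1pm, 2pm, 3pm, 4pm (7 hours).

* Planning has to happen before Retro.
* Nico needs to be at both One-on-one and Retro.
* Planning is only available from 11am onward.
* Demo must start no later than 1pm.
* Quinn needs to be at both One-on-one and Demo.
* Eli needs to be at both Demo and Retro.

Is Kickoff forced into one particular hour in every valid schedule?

Kickoff can be 10am (e.g. One-on-one=11am; Planning=11am; Kickoff=10am; Demo=10am; Retro=12pm) or 11am (e.g. Demo in 10am, Planning in 11am, Kickoff in 11am, Retro in 12pm, One-on-one in 11am).

No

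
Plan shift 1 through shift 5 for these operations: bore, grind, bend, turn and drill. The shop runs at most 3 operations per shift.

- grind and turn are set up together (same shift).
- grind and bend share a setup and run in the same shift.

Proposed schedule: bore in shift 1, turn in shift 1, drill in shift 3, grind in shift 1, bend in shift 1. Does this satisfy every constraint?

The shop runs at most 3 operations per shift — violated.
grind and bend share a setup and run in the same shift — holds.
grind and turn are set up together (same shift) — holds.

Invalid. The shop runs at most 3 operations per shift.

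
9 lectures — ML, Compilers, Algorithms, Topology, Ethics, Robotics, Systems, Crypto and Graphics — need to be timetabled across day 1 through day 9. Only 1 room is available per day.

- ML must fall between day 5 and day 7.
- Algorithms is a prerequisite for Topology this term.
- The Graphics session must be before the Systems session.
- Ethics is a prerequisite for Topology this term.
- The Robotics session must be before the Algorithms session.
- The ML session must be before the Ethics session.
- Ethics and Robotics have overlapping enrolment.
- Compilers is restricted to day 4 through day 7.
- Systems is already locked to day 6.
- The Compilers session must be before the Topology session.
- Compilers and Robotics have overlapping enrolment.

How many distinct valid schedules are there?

Splitting on ML: it can be day 5 (33), day 7 (24). Listing each branch's schedules as (Compilers, Algorithms, Topology, Ethics, Robotics, Systems, Crypto, Graphics) by day number:
ML=day 5: (4,2,8,7,1,6,9,3) (4,2,9,7,1,6,8,3) (4,2,9,8,1,6,7,3) (4,3,8,7,1,6,9,2) (4,3,8,7,2,6,9,1) (4,3,9,7,1,6,8,2) (4,3,9,7,2,6,8,1) (4,3,9,8,1,6,7,2) (4,3,9,8,2,6,7,1) (4,7,9,8,1,6,2,3) (4,7,9,8,1,6,3,2) (4,7,9,8,2,6,1,3) (4,7,9,8,2,6,3,1) (4,7,9,8,3,6,1,2) (4,7,9,8,3,6,2,1) (4,8,9,7,1,6,2,3) (4,8,9,7,1,6,3,2) (4,8,9,7,2,6,1,3) (4,8,9,7,2,6,3,1) (4,8,9,7,3,6,1,2) (4,8,9,7,3,6,2,1) (7,2,9,8,1,6,3,4) (7,2,9,8,1,6,4,3) (7,3,9,8,1,6,2,4) (7,3,9,8,1,6,4,2) (7,3,9,8,2,6,1,4) (7,3,9,8,2,6,4,1) (7,4,9,8,1,6,2,3) (7,4,9,8,1,6,3,2) (7,4,9,8,2,6,1,3) (7,4,9,8,2,6,3,1) (7,4,9,8,3,6,1,2) (7,4,9,8,3,6,2,1) — 33.
ML=day 7: (4,2,9,8,1,6,3,5) (4,2,9,8,1,6,5,3) (4,3,9,8,1,6,2,5) (4,3,9,8,1,6,5,2) (4,3,9,8,2,6,1,5) (4,3,9,8,2,6,5,1) (4,5,9,8,1,6,2,3) (4,5,9,8,1,6,3,2) (4,5,9,8,2,6,1,3) (4,5,9,8,2,6,3,1) (4,5,9,8,3,6,1,2) (4,5,9,8,3,6,2,1) (5,2,9,8,1,6,3,4) (5,2,9,8,1,6,4,3) (5,3,9,8,1,6,2,4) (5,3,9,8,1,6,4,2) (5,3,9,8,2,6,1,4) (5,3,9,8,2,6,4,1) (5,4,9,8,1,6,2,3) (5,4,9,8,1,6,3,2) (5,4,9,8,2,6,1,3) (5,4,9,8,2,6,3,1) (5,4,9,8,3,6,1,2) (5,4,9,8,3,6,2,1) — 24.
Summing: 33 + 24 = 57.

57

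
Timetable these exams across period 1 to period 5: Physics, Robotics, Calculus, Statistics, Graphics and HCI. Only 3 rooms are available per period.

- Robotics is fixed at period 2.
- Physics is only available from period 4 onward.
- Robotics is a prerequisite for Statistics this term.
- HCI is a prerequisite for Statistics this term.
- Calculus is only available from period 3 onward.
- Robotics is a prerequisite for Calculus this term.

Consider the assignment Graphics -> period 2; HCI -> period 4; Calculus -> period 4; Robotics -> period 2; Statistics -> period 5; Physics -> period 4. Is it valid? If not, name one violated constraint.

Physics is only available from period 4 onward — holds.
Robotics is a prerequisite for Calculus this term — holds.
Robotics is a prerequisite for Statistics this term — holds.
HCI is a prerequisite for Statistics this term — holds.
Calculus is only available from period 3 onward — holds.
Robotics is fixed at period 2 — holds.
Only 3 rooms are available per period — holds.

Yes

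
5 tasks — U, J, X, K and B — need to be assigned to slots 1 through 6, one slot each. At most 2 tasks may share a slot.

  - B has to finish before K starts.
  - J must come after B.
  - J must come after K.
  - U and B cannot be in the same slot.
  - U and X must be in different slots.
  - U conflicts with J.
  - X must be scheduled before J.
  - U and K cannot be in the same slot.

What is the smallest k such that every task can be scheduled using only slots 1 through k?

The precedence chain requires at least 3 distinct slots.
With at most 2 per slot and 5 tasks, at least 3 slots are needed.
Could 3 slots be enough, i.e. nothing placed later than 3? No: J must come after X (at 1 or later) → {2, 3}; X must come before J (at 3 or earlier) → {1, 2}; B must come before J (at 3 or earlier) → {1, 2}; K must come after B (at 1 or later) → {2, 3}; J must come after K (at 2 or later) → {3}; K must come before J (at 3 or earlier) → {2}; U can't share with J (3) → {1, 2}; U can't share with K (2) → {1}; B can't share with U (1) → {2}; X can't share with U (1) → {2}; that puts X, K and B all in 2 — more than 2 per slot.
So 3 slots is not enough.
4 works (last occupied slot: 4): for example B in 1, X in 1, J in 3, K in 2, U in 4.

4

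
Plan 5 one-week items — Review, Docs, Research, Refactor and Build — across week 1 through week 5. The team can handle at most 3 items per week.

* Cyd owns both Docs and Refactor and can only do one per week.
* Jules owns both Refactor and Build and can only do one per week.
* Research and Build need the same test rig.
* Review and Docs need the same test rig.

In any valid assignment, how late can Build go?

week 5

Build at week 5 is achievable: Research -> week 1; Docs -> week 2; Review -> week 1; Refactor -> week 1; Build -> week 5.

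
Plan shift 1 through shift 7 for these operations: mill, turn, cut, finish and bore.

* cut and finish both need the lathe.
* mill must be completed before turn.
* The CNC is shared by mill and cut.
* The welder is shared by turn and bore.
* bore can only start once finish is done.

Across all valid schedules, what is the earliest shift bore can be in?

Precedence pushes bore to at least shift 2.
bore at shift 2 is achievable: finish in shift 1; turn in shift 3; mill in shift 1; bore in shift 2; cut in shift 2.

shift 2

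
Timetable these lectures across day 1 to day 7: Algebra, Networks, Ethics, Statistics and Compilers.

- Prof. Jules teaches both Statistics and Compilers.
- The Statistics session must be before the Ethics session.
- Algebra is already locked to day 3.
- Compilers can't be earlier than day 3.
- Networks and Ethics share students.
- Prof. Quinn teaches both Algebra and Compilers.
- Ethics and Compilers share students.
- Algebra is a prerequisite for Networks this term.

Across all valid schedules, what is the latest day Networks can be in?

day 7

Precedence pushes Networks to at least day 4.
Networks at day 7 is achievable: Compilers=day 4; Networks=day 7; Ethics=day 2; Statistics=day 1; Algebra=day 3.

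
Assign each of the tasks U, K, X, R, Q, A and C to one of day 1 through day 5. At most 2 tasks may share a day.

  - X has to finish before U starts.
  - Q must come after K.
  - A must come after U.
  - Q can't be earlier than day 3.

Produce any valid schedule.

X=day 1; K=day 1; A=day 3; Q=day 3; R=day 2; U=day 2; C=day 4

Checking: K(day 1) before Q(day 3); U(day 2) before A(day 3); X(day 1) before U(day 2); Q=day 3 in [day 3,day 5]; max 2 per day (cap 2).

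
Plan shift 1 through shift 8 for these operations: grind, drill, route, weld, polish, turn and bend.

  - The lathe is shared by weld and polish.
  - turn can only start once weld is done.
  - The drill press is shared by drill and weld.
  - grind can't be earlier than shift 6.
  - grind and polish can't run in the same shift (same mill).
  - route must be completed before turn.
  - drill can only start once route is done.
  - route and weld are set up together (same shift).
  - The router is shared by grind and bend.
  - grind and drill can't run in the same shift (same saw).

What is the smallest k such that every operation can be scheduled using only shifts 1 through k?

6

The precedence chain requires at least 2 distinct shifts.
grind can't be placed before shift 6, so the schedule must run through at least shift 6.
6 works (last occupied shift: shift 6): for example drill in shift 2, route in shift 1, bend in shift 1, turn in shift 2, polish in shift 2, grind in shift 6, weld in shift 1.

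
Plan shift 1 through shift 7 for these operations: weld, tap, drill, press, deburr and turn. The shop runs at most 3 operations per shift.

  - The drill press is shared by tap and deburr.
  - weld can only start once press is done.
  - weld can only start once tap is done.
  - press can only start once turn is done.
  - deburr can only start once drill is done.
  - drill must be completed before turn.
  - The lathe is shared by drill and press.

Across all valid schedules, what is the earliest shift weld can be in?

shift 4

Precedence pushes weld to at least shift 4.
weld at shift 4 is achievable: press=shift 3, drill=shift 1, weld=shift 4, deburr=shift 2, tap=shift 1, turn=shift 2.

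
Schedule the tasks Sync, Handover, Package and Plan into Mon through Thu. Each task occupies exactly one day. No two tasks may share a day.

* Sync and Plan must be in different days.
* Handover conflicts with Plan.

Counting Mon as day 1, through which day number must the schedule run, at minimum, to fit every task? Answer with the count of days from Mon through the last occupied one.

4 days

With at most 1 per day and 4 tasks, at least 4 days are needed.
4 works (last occupied day: Thu): for example Sync -> Mon; Handover -> Tue; Package -> Wed; Plan -> Thu.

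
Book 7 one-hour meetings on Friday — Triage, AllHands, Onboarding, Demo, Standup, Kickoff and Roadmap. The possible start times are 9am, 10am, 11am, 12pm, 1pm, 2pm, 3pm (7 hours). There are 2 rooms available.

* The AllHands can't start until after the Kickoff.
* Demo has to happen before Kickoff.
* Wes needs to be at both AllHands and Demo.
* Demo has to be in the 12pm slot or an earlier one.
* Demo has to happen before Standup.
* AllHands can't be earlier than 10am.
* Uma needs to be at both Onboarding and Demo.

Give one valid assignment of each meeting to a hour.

Kickoff in 10am; Roadmap in 12pm; AllHands in 11am; Triage in 9am; Standup in 10am; Demo in 9am; Onboarding in 11am

Checking: Demo(9am) before Kickoff(10am); Demo(9am) before Standup(10am); Kickoff(10am) before AllHands(11am); Onboarding(11am) != Demo(9am); AllHands(11am) != Demo(9am); AllHands=11am in [10am,3pm]; Demo=9am in [9am,12pm]; max 2 per hour (cap 2).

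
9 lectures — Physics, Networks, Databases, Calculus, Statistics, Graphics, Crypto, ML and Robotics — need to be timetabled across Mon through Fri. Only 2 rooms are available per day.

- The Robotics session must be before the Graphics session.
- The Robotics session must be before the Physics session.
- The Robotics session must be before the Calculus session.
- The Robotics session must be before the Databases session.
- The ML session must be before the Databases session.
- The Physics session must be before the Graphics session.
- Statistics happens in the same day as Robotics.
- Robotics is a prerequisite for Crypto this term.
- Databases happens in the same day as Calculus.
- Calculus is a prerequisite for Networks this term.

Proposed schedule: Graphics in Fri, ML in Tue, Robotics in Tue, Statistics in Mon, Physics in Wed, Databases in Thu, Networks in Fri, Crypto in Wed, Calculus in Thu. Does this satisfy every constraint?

Calculus is a prerequisite for Networks this term — holds.
The Robotics session must be before the Physics session — holds.
The Robotics session must be before the Graphics session — holds.
Only 2 rooms are available per day — holds.
The Robotics session must be before the Databases session — holds.
The Robotics session must be before the Calculus session — holds.
Statistics happens in the same day as Robotics — violated.
Databases happens in the same day as Calculus — holds.
The ML session must be before the Databases session — holds.
The Physics session must be before the Graphics session — holds.
Robotics is a prerequisite for Crypto this term — holds.

Invalid. Statistics happens in the same day as Robotics.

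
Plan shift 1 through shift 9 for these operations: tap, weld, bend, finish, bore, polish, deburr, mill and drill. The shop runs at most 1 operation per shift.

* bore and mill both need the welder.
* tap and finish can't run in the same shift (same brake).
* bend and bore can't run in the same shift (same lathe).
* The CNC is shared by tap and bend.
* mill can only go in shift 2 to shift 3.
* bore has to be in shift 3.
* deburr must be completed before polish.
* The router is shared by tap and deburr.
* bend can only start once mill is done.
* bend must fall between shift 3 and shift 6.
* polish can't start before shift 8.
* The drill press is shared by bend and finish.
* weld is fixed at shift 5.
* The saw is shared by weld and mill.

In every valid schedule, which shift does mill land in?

shift 2

mill's window is shift 2–shift 3.
bore is fixed at shift 3, and mill can't share a shift with bore.
So mill must be shift 2.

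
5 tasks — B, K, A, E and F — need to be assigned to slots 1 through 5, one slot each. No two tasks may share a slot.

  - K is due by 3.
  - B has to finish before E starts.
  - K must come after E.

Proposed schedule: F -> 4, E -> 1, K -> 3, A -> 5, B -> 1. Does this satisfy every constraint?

No — it violates: No two tasks may share a slot

No two tasks may share a slot — violated.
B has to finish before E starts — violated.
K must come after E — holds.
K is due by 3 — holds.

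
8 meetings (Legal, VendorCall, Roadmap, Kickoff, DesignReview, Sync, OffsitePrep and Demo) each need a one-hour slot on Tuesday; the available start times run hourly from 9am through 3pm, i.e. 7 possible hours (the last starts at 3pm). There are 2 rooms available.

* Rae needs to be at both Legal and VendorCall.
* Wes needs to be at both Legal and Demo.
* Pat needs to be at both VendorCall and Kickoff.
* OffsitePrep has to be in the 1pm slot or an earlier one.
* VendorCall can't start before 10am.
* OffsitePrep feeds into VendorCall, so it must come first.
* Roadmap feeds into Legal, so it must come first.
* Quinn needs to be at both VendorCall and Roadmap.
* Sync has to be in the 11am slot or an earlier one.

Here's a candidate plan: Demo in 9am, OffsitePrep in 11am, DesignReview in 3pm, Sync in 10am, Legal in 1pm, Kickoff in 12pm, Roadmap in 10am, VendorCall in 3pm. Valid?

Yes

Quinn needs to be at both VendorCall and Roadmap — holds.
Sync has to be in the 11am slot or an earlier one — holds.
Roadmap feeds into Legal, so it must come first — holds.
OffsitePrep has to be in the 1pm slot or an earlier one — holds.
VendorCall can't start before 10am — holds.
There are 2 rooms available — holds.
Wes needs to be at both Legal and Demo — holds.
Rae needs to be at both Legal and VendorCall — holds.
OffsitePrep feeds into VendorCall, so it must come first — holds.
Pat needs to be at both VendorCall and Kickoff — holds.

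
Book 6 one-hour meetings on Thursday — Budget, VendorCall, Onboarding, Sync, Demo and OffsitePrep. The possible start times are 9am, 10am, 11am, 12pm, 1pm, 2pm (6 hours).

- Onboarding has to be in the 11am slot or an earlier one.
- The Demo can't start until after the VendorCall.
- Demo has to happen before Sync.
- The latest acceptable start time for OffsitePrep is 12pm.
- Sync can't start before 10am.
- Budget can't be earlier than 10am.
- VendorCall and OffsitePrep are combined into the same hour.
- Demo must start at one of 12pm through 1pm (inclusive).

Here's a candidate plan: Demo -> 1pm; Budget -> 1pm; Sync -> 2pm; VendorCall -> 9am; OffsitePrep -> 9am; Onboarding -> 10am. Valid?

The latest acceptable start time for OffsitePrep is 12pm — holds.
VendorCall and OffsitePrep are combined into the same hour — holds.
The Demo can't start until after the VendorCall — holds.
Onboarding has to be in the 11am slot or an earlier one — holds.
Budget can't be earlier than 10am — holds.
Demo must start at one of 12pm through 1pm (inclusive) — holds.
Demo has to happen before Sync — holds.
Sync can't start before 10am — holds.

Valid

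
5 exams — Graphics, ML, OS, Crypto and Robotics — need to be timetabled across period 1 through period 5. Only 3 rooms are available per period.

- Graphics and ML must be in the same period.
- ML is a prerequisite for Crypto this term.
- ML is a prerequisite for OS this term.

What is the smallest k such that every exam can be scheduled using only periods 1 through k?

The precedence chain requires at least 2 distinct periods.
With at most 3 per period and 5 exams, at least 2 periods are needed.
2 works (last occupied period: period 2): for example ML in period 1; Robotics in period 1; Graphics in period 1; OS in period 2; Crypto in period 2.

2 periods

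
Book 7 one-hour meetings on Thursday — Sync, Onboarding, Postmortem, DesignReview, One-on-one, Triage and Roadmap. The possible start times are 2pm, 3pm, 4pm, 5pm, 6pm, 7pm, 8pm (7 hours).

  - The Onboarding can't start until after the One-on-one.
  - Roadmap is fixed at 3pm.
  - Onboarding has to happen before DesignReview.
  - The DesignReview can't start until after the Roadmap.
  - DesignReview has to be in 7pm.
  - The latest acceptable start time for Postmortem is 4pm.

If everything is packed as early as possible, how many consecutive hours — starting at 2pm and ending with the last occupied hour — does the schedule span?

The precedence chain requires at least 3 distinct hours.
DesignReview can't be placed before 7pm — that is hour 6 counting from 2pm — so the schedule must run through at least 6 hours.
6 works (last occupied hour: 7pm): for example DesignReview -> 7pm; Roadmap -> 3pm; Postmortem -> 2pm; Onboarding -> 3pm; Sync -> 2pm; One-on-one -> 2pm; Triage -> 2pm.

6 hours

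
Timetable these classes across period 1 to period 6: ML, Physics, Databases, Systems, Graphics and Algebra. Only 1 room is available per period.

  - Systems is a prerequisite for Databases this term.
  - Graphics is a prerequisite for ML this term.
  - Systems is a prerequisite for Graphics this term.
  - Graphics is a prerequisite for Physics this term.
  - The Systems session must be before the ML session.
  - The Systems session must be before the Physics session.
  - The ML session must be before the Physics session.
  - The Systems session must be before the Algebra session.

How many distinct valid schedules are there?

Splitting on ML: it can be period 3 (6), period 4 (8), period 5 (6). Listing each branch's schedules as (Physics, Databases, Systems, Graphics, Algebra) by period number:
ML=period 3: (4,5,1,2,6) (4,6,1,2,5) (5,4,1,2,6) (5,6,1,2,4) (6,4,1,2,5) (6,5,1,2,4) — 6.
ML=period 4: (5,2,1,3,6) (5,3,1,2,6) (5,6,1,2,3) (5,6,1,3,2) (6,2,1,3,5) (6,3,1,2,5) (6,5,1,2,3) (6,5,1,3,2) — 8.
ML=period 5: (6,2,1,3,4) (6,2,1,4,3) (6,3,1,2,4) (6,3,1,4,2) (6,4,1,2,3) (6,4,1,3,2) — 6.
Summing: 6 + 8 + 6 = 20.

20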